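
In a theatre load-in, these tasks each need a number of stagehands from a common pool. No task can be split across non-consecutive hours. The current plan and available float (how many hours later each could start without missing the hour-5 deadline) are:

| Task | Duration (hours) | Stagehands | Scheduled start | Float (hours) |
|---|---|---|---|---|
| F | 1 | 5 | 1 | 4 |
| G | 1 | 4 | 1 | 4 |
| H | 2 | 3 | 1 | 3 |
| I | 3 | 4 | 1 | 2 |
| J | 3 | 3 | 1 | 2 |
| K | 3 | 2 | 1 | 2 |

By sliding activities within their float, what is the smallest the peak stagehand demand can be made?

Early-start (F@1, G@1, H@1, I@1, J@1, K@1) gives peak 21: h1:21  h2:12  h3:9  h4:0  h5:0.
Shift G→2, I→3, J→3, K→2.
Schedule F@1, G@2, H@1, I@3, J@3, K@2: h1:8  h2:9  h3:9  h4:9  h5:7 — peak 9.
Total stagehand-hours = 42 over 5 hours ⇒ peak ≥ ⌈42/5⌉ = 9, so 9 is optimal.

9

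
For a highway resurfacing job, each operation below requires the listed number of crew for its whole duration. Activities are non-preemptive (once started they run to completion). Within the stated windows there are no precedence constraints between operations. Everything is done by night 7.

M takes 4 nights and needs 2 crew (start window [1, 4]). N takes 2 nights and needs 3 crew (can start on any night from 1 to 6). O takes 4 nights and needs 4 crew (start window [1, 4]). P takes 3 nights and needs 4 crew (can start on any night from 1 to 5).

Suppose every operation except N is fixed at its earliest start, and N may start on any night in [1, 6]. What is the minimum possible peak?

10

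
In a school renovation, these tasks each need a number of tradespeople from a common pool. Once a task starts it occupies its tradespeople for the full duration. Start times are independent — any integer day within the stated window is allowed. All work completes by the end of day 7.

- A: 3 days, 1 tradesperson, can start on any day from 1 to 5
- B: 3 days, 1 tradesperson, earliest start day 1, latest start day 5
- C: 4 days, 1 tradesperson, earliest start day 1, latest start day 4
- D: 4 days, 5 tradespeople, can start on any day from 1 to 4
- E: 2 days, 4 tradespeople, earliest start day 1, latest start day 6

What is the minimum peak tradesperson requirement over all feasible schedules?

6

Early-start (A@1, B@1, C@1, D@1, E@1) gives peak 12: d1:12  d2:12  d3:8  d4:6  d5:0  d6:0  d7:0.
Shift C→3, D→4.
Schedule A@1, B@1, C@3, D@4, E@1: d1:6  d2:6  d3:3  d4:6  d5:6  d6:6  d7:5 — peak 6.
Total tradesperson-days = 38 over 7 days ⇒ peak ≥ ⌈38/7⌉ = 6, so 6 is optimal.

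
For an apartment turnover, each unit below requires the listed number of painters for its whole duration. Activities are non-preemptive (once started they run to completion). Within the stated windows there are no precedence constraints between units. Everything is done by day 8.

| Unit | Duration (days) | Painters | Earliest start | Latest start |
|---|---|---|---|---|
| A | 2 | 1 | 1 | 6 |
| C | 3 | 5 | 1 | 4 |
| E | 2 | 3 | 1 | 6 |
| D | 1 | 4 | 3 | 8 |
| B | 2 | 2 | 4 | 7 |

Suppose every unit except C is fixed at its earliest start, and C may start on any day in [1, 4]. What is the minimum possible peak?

7

C@1: d1:9  d2:9  d3:9  d4:2  d5:2  d6:0  d7:0  d8:0 → peak 9
C@2: d1:4  d2:9  d3:9  d4:7  d5:2  d6:0  d7:0  d8:0 → peak 9
C@3: d1:4  d2:4  d3:9  d4:7  d5:7  d6:0  d7:0  d8:0 → peak 9
C@4: d1:4  d2:4  d3:4  d4:7  d5:7  d6:5  d7:0  d8:0 → peak 7
Best is C@4, peak 7.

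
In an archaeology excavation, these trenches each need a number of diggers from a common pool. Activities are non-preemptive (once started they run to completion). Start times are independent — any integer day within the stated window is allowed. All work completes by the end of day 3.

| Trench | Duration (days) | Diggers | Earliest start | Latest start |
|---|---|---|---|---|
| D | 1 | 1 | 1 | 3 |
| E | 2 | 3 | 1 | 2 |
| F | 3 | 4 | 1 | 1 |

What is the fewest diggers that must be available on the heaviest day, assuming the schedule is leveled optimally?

7

Early-start (D@1, E@1, F@1) gives peak 8: d1:8  d2:7  d3:4.
Shift E→2.
Schedule D@1, E@2, F@1: d1:5  d2:7  d3:7 — peak 7.
Total digger-days = 19 over 3 days ⇒ peak ≥ ⌈19/3⌉ = 7, so 7 is optimal.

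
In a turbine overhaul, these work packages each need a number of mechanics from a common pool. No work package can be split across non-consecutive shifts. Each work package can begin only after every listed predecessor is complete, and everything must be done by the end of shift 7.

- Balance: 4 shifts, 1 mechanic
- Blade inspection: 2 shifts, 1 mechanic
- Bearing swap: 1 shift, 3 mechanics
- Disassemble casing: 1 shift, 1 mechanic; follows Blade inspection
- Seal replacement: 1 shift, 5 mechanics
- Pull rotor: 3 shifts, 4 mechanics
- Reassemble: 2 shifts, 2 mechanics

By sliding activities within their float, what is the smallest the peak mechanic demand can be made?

5

Early-start (Balance@1, Blade inspection@1, Bearing swap@1, Disassemble casing@3, Seal replacement@1, Pull rotor@1, Reassemble@1) gives peak 16: s1:16  s2:8  s3:6  s4:1  s5:0  s6:0  s7:0.
Shift Seal replacement→7, Pull rotor→4, Reassemble→2.
Schedule Balance@1, Blade inspection@1, Bearing swap@1, Disassemble casing@3, Seal replacement@7, Pull rotor@4, Reassemble@2: s1:5  s2:4  s3:4  s4:5  s5:4  s6:4  s7:5 — peak 5.
Total mechanic-shifts = 31 over 7 shifts ⇒ peak ≥ ⌈31/7⌉ = 5, so 5 is optimal.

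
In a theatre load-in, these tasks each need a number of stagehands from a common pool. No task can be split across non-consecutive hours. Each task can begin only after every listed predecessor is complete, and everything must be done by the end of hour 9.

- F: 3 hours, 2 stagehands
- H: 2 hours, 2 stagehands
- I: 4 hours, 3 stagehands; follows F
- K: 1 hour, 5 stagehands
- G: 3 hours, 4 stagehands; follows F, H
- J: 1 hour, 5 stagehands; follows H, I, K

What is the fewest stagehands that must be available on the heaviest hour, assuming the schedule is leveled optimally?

Early-start (F@1, H@1, I@4, K@1, G@4, J@8) gives peak 9: h1:9  h2:4  h3:2  h4:7  h5:7  h6:7  h7:3  h8:5  h9:0.
Shift K→3.
Schedule F@1, H@1, I@4, K@3, G@4, J@8: h1:4  h2:4  h3:7  h4:7  h5:7  h6:7  h7:3  h8:5  h9:0 — peak 7.

7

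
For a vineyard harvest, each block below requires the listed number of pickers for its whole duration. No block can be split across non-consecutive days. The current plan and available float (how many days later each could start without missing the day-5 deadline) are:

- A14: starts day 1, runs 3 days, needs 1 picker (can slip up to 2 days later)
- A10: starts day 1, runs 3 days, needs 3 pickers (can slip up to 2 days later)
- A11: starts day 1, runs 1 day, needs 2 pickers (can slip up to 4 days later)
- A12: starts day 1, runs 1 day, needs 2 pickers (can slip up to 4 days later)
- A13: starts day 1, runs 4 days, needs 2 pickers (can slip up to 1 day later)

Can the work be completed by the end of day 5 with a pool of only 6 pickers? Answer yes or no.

yes

Schedule A14@1, A10@1, A11@1, A12@4, A13@2: d1:6  d2:6  d3:6  d4:4  d5:2 — peak 6 ≤ 6.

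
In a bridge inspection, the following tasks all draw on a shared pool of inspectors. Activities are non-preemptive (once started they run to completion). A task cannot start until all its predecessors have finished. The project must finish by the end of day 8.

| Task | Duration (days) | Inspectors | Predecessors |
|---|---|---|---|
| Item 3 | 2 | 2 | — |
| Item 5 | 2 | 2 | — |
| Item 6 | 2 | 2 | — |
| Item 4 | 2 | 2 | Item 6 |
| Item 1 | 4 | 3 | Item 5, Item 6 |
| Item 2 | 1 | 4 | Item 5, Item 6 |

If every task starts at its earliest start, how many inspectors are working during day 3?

At early start, day 3 has: Item 4, Item 1, Item 2.
Demand: 2 + 3 + 4 = 9.

9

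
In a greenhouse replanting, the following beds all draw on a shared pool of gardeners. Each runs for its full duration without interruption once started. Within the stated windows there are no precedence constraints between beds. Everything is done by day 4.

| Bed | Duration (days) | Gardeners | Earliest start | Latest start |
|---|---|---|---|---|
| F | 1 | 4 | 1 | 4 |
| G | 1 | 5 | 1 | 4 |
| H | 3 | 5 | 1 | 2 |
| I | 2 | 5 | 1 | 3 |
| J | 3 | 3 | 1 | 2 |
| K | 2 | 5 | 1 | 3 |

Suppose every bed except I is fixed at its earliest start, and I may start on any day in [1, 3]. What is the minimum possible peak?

I@1: d1:27  d2:18  d3:8  d4:0 → peak 27
I@2: d1:22  d2:18  d3:13  d4:0 → peak 22
I@3: d1:22  d2:13  d3:13  d4:5 → peak 22
Best is I@2, peak 22.

22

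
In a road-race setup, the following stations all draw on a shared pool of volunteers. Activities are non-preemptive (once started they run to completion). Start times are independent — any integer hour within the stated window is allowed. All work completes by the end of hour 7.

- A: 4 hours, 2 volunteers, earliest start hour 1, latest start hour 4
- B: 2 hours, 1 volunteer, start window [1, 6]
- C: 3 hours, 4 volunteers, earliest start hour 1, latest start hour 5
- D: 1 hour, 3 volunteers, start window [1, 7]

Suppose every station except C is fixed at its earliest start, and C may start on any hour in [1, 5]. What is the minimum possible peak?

6

C@1: h1:10  h2:7  h3:6  h4:2  h5:0  h6:0  h7:0 → peak 10
C@2: h1:6  h2:7  h3:6  h4:6  h5:0  h6:0  h7:0 → peak 7
C@3: h1:6  h2:3  h3:6  h4:6  h5:4  h6:0  h7:0 → peak 6
C@4: h1:6  h2:3  h3:2  h4:6  h5:4  h6:4  h7:0 → peak 6
C@5: h1:6  h2:3  h3:2  h4:2  h5:4  h6:4  h7:4 → peak 6
Best is C@3, peak 6.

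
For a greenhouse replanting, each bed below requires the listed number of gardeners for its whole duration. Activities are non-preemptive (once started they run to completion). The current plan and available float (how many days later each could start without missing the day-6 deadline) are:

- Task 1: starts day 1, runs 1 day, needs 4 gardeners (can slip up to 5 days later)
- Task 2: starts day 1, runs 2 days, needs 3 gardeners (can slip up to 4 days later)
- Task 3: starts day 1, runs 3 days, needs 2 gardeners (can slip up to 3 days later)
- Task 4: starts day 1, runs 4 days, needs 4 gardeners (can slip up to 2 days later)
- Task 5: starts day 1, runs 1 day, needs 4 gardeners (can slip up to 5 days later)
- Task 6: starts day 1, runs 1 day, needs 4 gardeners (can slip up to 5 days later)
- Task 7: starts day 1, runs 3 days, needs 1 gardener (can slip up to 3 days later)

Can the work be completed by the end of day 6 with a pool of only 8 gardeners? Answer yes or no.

yes

Schedule Task 1@1, Task 2@1, Task 3@2, Task 4@3, Task 5@5, Task 6@6, Task 7@1: d1:8  d2:6  d3:7  d4:6  d5:8  d6:8 — peak 8 ≤ 8.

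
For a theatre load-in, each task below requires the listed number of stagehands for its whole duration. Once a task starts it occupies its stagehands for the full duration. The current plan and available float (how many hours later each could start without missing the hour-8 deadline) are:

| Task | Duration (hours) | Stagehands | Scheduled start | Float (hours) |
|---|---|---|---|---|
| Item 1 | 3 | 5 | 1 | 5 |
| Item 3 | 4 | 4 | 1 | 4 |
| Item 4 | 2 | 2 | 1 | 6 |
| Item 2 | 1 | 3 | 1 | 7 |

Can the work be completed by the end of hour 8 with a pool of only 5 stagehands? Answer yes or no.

no

The minimum achievable peak is 6; 5 < 6, so no feasible schedule stays within the cap.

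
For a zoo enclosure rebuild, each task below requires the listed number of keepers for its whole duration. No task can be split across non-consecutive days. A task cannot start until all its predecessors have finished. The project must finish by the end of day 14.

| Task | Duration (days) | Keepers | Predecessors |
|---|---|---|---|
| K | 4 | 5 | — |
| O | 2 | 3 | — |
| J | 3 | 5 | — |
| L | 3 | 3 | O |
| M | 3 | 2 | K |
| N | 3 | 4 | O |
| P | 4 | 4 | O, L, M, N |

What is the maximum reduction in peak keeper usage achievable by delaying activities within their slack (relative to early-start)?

9

Early-start peak: d1:13  d2:13  d3:17  d4:12  d5:9  d6:2  d7:2  d8:4  d9:4  d10:4  d11:4  d12:0  d13:0  d14:0 ⇒ 17.
Leveled (K@1, O@1, J@5, L@3, M@6, N@8, P@11): d1:8  d2:8  d3:8  d4:8  d5:8  d6:7  d7:7  d8:6  d9:4  d10:4  d11:4  d12:4  d13:4  d14:4 ⇒ 8.
Reduction 17 − 8 = 9.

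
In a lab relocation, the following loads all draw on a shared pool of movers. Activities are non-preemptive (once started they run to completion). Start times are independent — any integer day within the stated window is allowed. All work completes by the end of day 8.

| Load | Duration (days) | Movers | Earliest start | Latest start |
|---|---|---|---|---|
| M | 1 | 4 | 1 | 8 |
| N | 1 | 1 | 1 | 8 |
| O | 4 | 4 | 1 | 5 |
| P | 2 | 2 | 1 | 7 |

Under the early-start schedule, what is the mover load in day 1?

At early start, day 1 has: M, N, O, P.
Demand: 4 + 1 + 4 + 2 = 11.

11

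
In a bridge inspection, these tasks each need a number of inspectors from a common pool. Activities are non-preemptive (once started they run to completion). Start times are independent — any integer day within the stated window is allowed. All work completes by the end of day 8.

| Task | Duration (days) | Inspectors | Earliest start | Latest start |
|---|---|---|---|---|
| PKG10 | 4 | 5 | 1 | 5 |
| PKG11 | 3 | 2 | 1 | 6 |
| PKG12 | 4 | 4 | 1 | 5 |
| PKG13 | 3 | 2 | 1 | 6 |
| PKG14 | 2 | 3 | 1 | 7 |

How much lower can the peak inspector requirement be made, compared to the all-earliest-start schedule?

9

Early-start peak: d1:16  d2:16  d3:13  d4:9  d5:0  d6:0  d7:0  d8:0 ⇒ 16.
Leveled (PKG10@1, PKG11@1, PKG12@5, PKG13@4, PKG14@7): d1:7  d2:7  d3:7  d4:7  d5:6  d6:6  d7:7  d8:7 ⇒ 7.
Reduction 16 − 7 = 9.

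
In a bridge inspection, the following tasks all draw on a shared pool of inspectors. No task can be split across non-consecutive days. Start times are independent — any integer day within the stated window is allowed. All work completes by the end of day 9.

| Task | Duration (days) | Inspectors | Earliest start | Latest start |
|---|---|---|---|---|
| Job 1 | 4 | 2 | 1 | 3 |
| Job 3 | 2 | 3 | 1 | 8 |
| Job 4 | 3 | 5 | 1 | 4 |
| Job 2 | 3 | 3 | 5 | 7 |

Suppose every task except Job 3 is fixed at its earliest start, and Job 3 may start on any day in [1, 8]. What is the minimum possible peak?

7

Job 3@1: d1:10  d2:10  d3:7  d4:2  d5:3  d6:3  d7:3  d8:0  d9:0 → peak 10
Job 3@2: d1:7  d2:10  d3:10  d4:2  d5:3  d6:3  d7:3  d8:0  d9:0 → peak 10
Job 3@3: d1:7  d2:7  d3:10  d4:5  d5:3  d6:3  d7:3  d8:0  d9:0 → peak 10
Job 3@4: d1:7  d2:7  d3:7  d4:5  d5:6  d6:3  d7:3  d8:0  d9:0 → peak 7
Job 3@5: d1:7  d2:7  d3:7  d4:2  d5:6  d6:6  d7:3  d8:0  d9:0 → peak 7
Job 3@6: d1:7  d2:7  d3:7  d4:2  d5:3  d6:6  d7:6  d8:0  d9:0 → peak 7
Job 3@7: d1:7  d2:7  d3:7  d4:2  d5:3  d6:3  d7:6  d8:3  d9:0 → peak 7
Job 3@8: d1:7  d2:7  d3:7  d4:2  d5:3  d6:3  d7:3  d8:3  d9:3 → peak 7
Best is Job 3@4, peak 7.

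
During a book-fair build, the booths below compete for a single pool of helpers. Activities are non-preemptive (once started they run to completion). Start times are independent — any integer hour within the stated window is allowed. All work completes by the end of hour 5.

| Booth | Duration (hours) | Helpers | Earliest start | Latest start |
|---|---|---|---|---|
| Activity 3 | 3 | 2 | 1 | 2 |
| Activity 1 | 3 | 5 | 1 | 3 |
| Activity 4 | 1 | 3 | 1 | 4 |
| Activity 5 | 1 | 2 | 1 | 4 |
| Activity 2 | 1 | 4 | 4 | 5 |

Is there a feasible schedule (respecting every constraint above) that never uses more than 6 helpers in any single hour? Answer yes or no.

The minimum achievable peak is 7; 6 < 7, so no feasible schedule stays within the cap.

no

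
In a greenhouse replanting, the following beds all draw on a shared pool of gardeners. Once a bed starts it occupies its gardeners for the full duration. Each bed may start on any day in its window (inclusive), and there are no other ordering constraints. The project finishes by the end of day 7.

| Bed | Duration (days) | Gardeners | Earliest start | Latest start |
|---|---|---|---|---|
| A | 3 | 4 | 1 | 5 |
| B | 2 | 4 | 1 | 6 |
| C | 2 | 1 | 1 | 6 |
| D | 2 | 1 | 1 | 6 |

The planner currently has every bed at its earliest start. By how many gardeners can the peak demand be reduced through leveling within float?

6

Early-start peak: d1:10  d2:10  d3:4  d4:0  d5:0  d6:0  d7:0 ⇒ 10.
Leveled (A@1, B@4, C@6, D@6): d1:4  d2:4  d3:4  d4:4  d5:4  d6:2  d7:2 ⇒ 4.
Reduction 10 − 4 = 6.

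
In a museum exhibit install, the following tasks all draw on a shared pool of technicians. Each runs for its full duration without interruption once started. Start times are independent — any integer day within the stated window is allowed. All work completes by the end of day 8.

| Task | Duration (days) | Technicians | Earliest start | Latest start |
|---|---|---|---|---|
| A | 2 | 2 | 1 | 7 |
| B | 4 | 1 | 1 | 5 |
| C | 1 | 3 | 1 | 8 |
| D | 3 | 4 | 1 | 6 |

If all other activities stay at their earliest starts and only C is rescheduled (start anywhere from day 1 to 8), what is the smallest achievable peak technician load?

C@1: d1:10  d2:7  d3:5  d4:1  d5:0  d6:0  d7:0  d8:0 → peak 10
C@2: d1:7  d2:10  d3:5  d4:1  d5:0  d6:0  d7:0  d8:0 → peak 10
C@3: d1:7  d2:7  d3:8  d4:1  d5:0  d6:0  d7:0  d8:0 → peak 8
C@4: d1:7  d2:7  d3:5  d4:4  d5:0  d6:0  d7:0  d8:0 → peak 7
C@5: d1:7  d2:7  d3:5  d4:1  d5:3  d6:0  d7:0  d8:0 → peak 7
C@6: d1:7  d2:7  d3:5  d4:1  d5:0  d6:3  d7:0  d8:0 → peak 7
C@7: d1:7  d2:7  d3:5  d4:1  d5:0  d6:0  d7:3  d8:0 → peak 7
C@8: d1:7  d2:7  d3:5  d4:1  d5:0  d6:0  d7:0  d8:3 → peak 7
Best is C@4, peak 7.

7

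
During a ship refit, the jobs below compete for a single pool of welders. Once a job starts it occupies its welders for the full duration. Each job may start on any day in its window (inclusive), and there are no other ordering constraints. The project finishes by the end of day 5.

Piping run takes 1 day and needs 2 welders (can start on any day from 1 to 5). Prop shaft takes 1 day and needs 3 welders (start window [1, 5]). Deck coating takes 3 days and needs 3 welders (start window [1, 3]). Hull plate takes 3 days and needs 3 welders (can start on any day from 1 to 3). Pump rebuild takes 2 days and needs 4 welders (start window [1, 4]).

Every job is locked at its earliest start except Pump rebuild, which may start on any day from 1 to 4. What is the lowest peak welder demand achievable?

11

Pump rebuild@1: d1:15  d2:10  d3:6  d4:0  d5:0 → peak 15
Pump rebuild@2: d1:11  d2:10  d3:10  d4:0  d5:0 → peak 11
Pump rebuild@3: d1:11  d2:6  d3:10  d4:4  d5:0 → peak 11
Pump rebuild@4: d1:11  d2:6  d3:6  d4:4  d5:4 → peak 11
Best is Pump rebuild@2, peak 11.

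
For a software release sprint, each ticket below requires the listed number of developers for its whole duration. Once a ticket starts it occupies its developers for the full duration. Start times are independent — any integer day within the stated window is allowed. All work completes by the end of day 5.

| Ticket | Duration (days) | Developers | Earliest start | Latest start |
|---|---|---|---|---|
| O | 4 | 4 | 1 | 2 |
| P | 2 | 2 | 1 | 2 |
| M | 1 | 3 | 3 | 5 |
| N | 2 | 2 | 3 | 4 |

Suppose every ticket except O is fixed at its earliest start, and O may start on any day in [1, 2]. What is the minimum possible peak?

9

O@1: d1:6  d2:6  d3:9  d4:6  d5:0 → peak 9
O@2: d1:2  d2:6  d3:9  d4:6  d5:4 → peak 9
Best is O@1, peak 9.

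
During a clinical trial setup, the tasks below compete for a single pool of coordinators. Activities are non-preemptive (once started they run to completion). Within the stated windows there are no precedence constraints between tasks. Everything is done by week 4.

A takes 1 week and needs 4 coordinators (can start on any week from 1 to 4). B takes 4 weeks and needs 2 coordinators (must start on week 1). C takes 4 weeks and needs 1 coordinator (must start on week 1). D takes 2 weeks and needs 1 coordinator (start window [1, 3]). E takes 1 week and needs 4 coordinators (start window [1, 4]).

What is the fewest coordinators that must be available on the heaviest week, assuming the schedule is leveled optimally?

Early-start (A@1, B@1, C@1, D@1, E@1) gives peak 12: w1:12  w2:4  w3:3  w4:3.
Shift D→2, E→4.
Schedule A@1, B@1, C@1, D@2, E@4: w1:7  w2:4  w3:4  w4:7 — peak 7.

7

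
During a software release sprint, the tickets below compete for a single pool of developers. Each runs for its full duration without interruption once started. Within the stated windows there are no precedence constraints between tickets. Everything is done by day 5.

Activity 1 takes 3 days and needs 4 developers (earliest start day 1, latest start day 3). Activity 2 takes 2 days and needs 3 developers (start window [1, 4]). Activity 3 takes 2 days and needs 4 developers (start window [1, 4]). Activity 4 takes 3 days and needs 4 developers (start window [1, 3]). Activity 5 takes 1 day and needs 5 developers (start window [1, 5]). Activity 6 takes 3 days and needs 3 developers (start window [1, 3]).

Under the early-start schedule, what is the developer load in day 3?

11

At early start, day 3 has: Activity 1, Activity 4, Activity 6.
Demand: 4 + 4 + 3 = 11.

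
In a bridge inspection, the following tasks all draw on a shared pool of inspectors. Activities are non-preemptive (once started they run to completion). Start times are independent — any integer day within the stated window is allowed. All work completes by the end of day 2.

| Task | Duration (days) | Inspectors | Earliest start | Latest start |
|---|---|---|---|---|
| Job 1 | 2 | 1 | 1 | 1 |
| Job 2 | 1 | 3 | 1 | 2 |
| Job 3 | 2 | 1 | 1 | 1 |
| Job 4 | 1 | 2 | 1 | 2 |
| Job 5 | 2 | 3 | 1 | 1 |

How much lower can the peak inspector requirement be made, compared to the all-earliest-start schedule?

Early-start peak: d1:10  d2:5 ⇒ 10.
Leveled (Job 1@1, Job 2@1, Job 3@1, Job 4@2, Job 5@1): d1:8  d2:7 ⇒ 8.
Reduction 10 − 8 = 2.

2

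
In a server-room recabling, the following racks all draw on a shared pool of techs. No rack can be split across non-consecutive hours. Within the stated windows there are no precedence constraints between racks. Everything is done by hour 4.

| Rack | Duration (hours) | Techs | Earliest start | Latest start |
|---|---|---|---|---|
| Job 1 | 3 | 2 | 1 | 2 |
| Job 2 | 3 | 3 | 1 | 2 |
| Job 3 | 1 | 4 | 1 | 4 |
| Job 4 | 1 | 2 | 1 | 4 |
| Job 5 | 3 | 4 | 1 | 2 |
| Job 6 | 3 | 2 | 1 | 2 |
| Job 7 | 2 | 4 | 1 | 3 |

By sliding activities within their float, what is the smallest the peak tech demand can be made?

15

Early-start (Job 1@1, Job 2@1, Job 3@1, Job 4@1, Job 5@1, Job 6@1, Job 7@1) gives peak 21: h1:21  h2:15  h3:11  h4:0.
Shift Job 6→2, Job 7→2.
Schedule Job 1@1, Job 2@1, Job 3@1, Job 4@1, Job 5@1, Job 6@2, Job 7@2: h1:15  h2:15  h3:15  h4:2 — peak 15.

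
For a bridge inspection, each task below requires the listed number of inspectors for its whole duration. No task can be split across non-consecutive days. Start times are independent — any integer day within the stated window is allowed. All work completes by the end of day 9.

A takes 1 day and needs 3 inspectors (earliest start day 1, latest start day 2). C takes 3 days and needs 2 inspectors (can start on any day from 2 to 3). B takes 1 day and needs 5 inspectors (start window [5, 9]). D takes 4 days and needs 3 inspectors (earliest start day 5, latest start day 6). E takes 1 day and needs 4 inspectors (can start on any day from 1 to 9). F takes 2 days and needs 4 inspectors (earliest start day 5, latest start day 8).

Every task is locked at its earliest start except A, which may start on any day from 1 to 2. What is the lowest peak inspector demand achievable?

12

A@1: d1:7  d2:2  d3:2  d4:2  d5:12  d6:7  d7:3  d8:3  d9:0 → peak 12
A@2: d1:4  d2:5  d3:2  d4:2  d5:12  d6:7  d7:3  d8:3  d9:0 → peak 12
Best is A@1, peak 12.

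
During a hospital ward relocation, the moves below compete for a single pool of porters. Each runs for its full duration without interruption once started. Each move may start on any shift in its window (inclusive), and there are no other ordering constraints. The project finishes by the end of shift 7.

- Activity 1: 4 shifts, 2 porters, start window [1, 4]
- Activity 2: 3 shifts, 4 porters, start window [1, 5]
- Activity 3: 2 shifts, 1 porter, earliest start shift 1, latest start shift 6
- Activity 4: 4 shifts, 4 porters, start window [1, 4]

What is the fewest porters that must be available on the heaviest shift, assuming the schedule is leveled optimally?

6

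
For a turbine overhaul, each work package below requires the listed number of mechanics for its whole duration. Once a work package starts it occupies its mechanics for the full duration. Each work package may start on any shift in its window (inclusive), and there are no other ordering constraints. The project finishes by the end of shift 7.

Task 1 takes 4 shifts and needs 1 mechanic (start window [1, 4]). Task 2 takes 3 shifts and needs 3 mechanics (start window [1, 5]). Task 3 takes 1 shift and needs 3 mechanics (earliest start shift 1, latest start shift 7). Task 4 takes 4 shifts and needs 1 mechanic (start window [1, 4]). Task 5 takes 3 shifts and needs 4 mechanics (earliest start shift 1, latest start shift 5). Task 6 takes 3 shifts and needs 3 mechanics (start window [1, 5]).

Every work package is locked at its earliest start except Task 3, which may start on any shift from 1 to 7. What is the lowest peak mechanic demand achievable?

Task 3@1: s1:15  s2:12  s3:12  s4:2  s5:0  s6:0  s7:0 → peak 15
Task 3@2: s1:12  s2:15  s3:12  s4:2  s5:0  s6:0  s7:0 → peak 15
Task 3@3: s1:12  s2:12  s3:15  s4:2  s5:0  s6:0  s7:0 → peak 15
Task 3@4: s1:12  s2:12  s3:12  s4:5  s5:0  s6:0  s7:0 → peak 12
Task 3@5: s1:12  s2:12  s3:12  s4:2  s5:3  s6:0  s7:0 → peak 12
Task 3@6: s1:12  s2:12  s3:12  s4:2  s5:0  s6:3  s7:0 → peak 12
Task 3@7: s1:12  s2:12  s3:12  s4:2  s5:0  s6:0  s7:3 → peak 12
Best is Task 3@4, peak 12.

12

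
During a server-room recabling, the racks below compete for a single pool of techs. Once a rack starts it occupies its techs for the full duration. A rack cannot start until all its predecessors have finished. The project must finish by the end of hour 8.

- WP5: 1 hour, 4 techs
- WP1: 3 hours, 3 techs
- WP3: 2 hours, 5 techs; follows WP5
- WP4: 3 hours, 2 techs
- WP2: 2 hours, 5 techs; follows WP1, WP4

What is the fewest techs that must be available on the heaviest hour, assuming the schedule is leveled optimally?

Early-start (WP5@1, WP1@1, WP3@2, WP4@1, WP2@4) gives peak 10: h1:9  h2:10  h3:10  h4:5  h5:5  h6:0  h7:0  h8:0.
Shift WP1→2, WP3→5, WP4→2, WP2→7.
Schedule WP5@1, WP1@2, WP3@5, WP4@2, WP2@7: h1:4  h2:5  h3:5  h4:5  h5:5  h6:5  h7:5  h8:5 — peak 5.
Total tech-hours = 39 over 8 hours ⇒ peak ≥ ⌈39/8⌉ = 5, so 5 is optimal.

5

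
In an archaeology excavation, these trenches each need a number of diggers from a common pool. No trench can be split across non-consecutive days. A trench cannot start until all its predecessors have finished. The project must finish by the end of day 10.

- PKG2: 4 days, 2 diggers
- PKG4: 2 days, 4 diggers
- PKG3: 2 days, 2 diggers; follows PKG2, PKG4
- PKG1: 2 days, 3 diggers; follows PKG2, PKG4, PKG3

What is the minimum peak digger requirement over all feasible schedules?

Early-start (PKG2@1, PKG4@1, PKG3@5, PKG1@7) gives peak 6: d1:6  d2:6  d3:2  d4:2  d5:2  d6:2  d7:3  d8:3  d9:0  d10:0.
Shift PKG4→5, PKG3→7, PKG1→9.
Schedule PKG2@1, PKG4@5, PKG3@7, PKG1@9: d1:2  d2:2  d3:2  d4:2  d5:4  d6:4  d7:2  d8:2  d9:3  d10:3 — peak 4.

4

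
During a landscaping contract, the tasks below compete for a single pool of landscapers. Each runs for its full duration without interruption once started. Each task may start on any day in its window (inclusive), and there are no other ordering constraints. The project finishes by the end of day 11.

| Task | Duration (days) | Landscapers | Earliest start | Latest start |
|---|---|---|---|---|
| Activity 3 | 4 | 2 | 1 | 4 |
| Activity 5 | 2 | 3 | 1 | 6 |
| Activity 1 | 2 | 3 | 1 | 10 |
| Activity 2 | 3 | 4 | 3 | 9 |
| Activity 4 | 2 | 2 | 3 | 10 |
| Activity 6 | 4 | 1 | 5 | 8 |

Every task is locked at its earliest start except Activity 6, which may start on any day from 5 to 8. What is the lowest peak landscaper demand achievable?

8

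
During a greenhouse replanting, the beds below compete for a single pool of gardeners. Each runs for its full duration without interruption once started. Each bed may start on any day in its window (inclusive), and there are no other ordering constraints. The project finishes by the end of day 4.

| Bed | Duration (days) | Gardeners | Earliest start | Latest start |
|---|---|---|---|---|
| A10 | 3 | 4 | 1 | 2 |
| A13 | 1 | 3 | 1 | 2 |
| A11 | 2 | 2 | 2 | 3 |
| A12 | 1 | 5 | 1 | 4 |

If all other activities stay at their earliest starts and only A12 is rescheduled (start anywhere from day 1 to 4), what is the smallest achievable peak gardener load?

7

A12@1: d1:12  d2:6  d3:6  d4:0 → peak 12
A12@2: d1:7  d2:11  d3:6  d4:0 → peak 11
A12@3: d1:7  d2:6  d3:11  d4:0 → peak 11
A12@4: d1:7  d2:6  d3:6  d4:5 → peak 7
Best is A12@4, peak 7.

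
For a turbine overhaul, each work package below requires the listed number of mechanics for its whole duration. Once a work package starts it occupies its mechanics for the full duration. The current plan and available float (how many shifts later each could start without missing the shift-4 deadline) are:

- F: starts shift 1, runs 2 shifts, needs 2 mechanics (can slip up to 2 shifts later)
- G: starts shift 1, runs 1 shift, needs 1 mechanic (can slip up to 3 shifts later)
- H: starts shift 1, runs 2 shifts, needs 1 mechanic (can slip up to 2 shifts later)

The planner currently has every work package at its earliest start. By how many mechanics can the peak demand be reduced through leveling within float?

2

Early-start peak: s1:4  s2:3  s3:0  s4:0 ⇒ 4.
Leveled (F@1, G@3, H@3): s1:2  s2:2  s3:2  s4:1 ⇒ 2.
Reduction 4 − 2 = 2.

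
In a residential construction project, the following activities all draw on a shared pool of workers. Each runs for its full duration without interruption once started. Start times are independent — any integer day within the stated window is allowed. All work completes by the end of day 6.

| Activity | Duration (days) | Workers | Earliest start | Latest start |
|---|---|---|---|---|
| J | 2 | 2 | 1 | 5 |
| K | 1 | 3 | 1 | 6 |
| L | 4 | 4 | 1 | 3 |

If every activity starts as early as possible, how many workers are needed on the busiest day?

Early-start schedule: J@1, K@1, L@1.
Load per day: day 1: 9, day 2: 6, day 3: 4, day 4: 4, day 5: 0, day 6: 0.
Peak is 9.

9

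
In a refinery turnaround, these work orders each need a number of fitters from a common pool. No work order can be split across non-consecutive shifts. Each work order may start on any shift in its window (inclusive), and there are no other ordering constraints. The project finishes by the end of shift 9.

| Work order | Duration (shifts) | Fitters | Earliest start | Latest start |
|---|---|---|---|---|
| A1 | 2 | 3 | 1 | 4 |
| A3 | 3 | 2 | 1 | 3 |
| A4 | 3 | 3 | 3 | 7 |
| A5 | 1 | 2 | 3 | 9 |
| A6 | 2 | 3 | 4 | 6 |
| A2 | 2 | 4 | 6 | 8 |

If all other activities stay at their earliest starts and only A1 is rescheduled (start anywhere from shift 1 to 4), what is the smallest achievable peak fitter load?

A1@1: s1:5  s2:5  s3:7  s4:6  s5:6  s6:4  s7:4  s8:0  s9:0 → peak 7
A1@2: s1:2  s2:5  s3:10  s4:6  s5:6  s6:4  s7:4  s8:0  s9:0 → peak 10
A1@3: s1:2  s2:2  s3:10  s4:9  s5:6  s6:4  s7:4  s8:0  s9:0 → peak 10
A1@4: s1:2  s2:2  s3:7  s4:9  s5:9  s6:4  s7:4  s8:0  s9:0 → peak 9
Best is A1@1, peak 7.

7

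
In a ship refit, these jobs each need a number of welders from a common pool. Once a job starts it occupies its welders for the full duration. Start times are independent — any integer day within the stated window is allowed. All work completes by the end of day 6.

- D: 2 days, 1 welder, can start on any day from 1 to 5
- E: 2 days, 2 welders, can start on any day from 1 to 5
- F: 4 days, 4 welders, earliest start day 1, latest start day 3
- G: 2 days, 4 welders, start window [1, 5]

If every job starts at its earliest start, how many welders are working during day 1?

At early start, day 1 has: D, E, F, G.
Demand: 1 + 2 + 4 + 4 = 11.

11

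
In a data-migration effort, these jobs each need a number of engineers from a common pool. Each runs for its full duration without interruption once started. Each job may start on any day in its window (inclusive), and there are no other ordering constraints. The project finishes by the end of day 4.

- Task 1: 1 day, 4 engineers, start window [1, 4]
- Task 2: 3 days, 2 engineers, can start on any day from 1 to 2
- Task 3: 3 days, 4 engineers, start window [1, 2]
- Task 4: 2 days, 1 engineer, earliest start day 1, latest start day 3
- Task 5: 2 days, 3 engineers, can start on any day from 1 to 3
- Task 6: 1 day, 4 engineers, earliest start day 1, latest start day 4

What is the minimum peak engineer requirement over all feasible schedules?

Early-start (Task 1@1, Task 2@1, Task 3@1, Task 4@1, Task 5@1, Task 6@1) gives peak 18: d1:18  d2:10  d3:6  d4:0.
Shift Task 3→2, Task 4→3, Task 6→4.
Schedule Task 1@1, Task 2@1, Task 3@2, Task 4@3, Task 5@1, Task 6@4: d1:9  d2:9  d3:7  d4:9 — peak 9.
Total engineer-days = 34 over 4 days ⇒ peak ≥ ⌈34/4⌉ = 9, so 9 is optimal.

9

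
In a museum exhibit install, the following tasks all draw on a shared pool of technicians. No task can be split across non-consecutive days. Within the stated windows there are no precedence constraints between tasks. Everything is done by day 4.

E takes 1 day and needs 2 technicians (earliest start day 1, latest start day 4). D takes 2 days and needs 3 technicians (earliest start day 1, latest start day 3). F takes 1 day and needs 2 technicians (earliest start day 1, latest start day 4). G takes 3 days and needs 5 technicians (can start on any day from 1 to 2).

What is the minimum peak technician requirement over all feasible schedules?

Early-start (E@1, D@1, F@1, G@1) gives peak 12: d1:12  d2:8  d3:5  d4:0.
Shift G→2.
Schedule E@1, D@1, F@1, G@2: d1:7  d2:8  d3:5  d4:5 — peak 8.

8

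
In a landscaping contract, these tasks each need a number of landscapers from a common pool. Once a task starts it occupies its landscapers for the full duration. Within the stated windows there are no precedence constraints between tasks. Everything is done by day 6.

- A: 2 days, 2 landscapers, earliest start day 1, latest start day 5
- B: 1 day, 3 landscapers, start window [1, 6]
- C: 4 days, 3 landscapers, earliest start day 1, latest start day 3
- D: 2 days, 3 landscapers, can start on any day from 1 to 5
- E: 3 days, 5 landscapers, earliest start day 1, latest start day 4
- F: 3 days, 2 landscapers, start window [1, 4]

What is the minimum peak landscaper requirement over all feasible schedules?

8

Early-start (A@1, B@1, C@1, D@1, E@1, F@1) gives peak 18: d1:18  d2:15  d3:10  d4:3  d5:0  d6:0.
Shift C→3, D→2, E→4.
Schedule A@1, B@1, C@3, D@2, E@4, F@1: d1:7  d2:7  d3:8  d4:8  d5:8  d6:8 — peak 8.
Total landscaper-days = 46 over 6 days ⇒ peak ≥ ⌈46/6⌉ = 8, so 8 is optimal.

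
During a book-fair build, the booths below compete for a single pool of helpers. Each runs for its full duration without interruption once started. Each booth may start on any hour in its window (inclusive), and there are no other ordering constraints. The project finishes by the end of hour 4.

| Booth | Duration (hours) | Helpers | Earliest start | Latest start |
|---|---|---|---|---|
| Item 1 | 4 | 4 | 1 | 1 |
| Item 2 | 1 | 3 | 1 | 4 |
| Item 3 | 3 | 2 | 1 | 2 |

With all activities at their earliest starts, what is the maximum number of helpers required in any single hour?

Early-start schedule: Item 1@1, Item 2@1, Item 3@1.
Load per hour: hour 1: 9, hour 2: 6, hour 3: 6, hour 4: 4.
Peak is 9.

9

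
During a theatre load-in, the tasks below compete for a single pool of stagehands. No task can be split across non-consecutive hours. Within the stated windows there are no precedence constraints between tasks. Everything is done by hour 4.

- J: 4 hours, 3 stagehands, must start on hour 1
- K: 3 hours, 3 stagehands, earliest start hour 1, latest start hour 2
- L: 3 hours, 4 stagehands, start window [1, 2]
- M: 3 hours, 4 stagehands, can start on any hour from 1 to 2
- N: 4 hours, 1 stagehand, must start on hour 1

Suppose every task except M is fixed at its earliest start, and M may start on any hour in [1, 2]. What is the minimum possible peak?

M@1: h1:15  h2:15  h3:15  h4:4 → peak 15
M@2: h1:11  h2:15  h3:15  h4:8 → peak 15
Best is M@1, peak 15.

15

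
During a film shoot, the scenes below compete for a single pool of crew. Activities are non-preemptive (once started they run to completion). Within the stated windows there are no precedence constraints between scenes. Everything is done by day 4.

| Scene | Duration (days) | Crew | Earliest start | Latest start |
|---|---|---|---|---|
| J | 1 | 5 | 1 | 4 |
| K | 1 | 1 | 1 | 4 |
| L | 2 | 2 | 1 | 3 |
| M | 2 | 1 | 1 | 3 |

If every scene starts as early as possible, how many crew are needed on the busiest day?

9

Early-start schedule: J@1, K@1, L@1, M@1.
Load per day: day 1: 9, day 2: 3, day 3: 0, day 4: 0.
Peak is 9.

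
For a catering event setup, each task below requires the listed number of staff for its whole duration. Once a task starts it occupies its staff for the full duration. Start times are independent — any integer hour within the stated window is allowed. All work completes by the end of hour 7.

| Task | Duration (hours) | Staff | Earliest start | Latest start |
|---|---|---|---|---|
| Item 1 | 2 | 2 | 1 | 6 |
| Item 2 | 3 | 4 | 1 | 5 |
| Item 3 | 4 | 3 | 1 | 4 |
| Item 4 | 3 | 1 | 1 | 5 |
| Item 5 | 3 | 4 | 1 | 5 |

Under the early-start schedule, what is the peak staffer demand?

14

Early-start schedule: Item 1@1, Item 2@1, Item 3@1, Item 4@1, Item 5@1.
Load per hour: hour 1: 14, hour 2: 14, hour 3: 12, hour 4: 3, hour 5: 0, hour 6: 0, hour 7: 0.
Peak is 14.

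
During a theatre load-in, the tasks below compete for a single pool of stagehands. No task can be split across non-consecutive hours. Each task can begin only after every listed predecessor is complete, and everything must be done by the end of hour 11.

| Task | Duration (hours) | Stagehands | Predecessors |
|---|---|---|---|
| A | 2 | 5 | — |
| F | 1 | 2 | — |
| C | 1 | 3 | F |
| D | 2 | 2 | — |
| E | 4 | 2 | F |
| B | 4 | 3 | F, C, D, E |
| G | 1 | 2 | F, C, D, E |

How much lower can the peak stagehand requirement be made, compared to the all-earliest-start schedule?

7

Early-start peak: h1:9  h2:12  h3:2  h4:2  h5:2  h6:5  h7:3  h8:3  h9:3  h10:0  h11:0 ⇒ 12.
Leveled (A@1, F@3, C@4, D@5, E@4, B@8, G@8): h1:5  h2:5  h3:2  h4:5  h5:4  h6:4  h7:2  h8:5  h9:3  h10:3  h11:3 ⇒ 5.
Reduction 12 − 5 = 7.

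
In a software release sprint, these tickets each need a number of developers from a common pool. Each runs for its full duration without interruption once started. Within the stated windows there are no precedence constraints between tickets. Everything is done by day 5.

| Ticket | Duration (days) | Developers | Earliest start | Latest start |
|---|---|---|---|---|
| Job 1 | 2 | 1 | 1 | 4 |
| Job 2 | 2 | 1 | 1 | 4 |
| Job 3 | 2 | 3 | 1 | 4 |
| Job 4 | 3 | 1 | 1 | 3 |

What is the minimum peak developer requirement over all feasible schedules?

3

Early-start (Job 1@1, Job 2@1, Job 3@1, Job 4@1) gives peak 6: d1:6  d2:6  d3:1  d4:0  d5:0.
Shift Job 3→4.
Schedule Job 1@1, Job 2@1, Job 3@4, Job 4@1: d1:3  d2:3  d3:1  d4:3  d5:3 — peak 3.
Total developer-days = 13 over 5 days ⇒ peak ≥ ⌈13/5⌉ = 3, so 3 is optimal.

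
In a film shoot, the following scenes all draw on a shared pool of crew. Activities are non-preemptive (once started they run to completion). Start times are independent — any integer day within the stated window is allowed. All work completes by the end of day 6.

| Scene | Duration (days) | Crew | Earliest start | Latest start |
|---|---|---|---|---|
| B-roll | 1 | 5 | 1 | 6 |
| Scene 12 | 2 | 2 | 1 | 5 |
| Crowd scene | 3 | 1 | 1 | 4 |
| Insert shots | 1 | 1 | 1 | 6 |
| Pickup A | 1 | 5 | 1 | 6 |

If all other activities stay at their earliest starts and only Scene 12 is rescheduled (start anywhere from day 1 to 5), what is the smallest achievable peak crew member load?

Scene 12@1: d1:14  d2:3  d3:1  d4:0  d5:0  d6:0 → peak 14
Scene 12@2: d1:12  d2:3  d3:3  d4:0  d5:0  d6:0 → peak 12
Scene 12@3: d1:12  d2:1  d3:3  d4:2  d5:0  d6:0 → peak 12
Scene 12@4: d1:12  d2:1  d3:1  d4:2  d5:2  d6:0 → peak 12
Scene 12@5: d1:12  d2:1  d3:1  d4:0  d5:2  d6:2 → peak 12
Best is Scene 12@2, peak 12.

12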